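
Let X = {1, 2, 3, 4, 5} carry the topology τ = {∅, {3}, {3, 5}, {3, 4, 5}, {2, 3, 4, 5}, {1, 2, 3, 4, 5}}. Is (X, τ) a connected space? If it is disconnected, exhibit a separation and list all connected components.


(X, τ) is connected.

Find clopen sets (U ∈ τ with X ∖ U ∈ τ):
  U = ∅, X ∖ U = {1, 2, 3, 4, 5} — both open, so U is clopen.
  U = {1, 2, 3, 4, 5}, X ∖ U = ∅ — both open, so U is clopen.
Only trivial clopens (∅ and X) exist, so (X, τ) is connected.
Compute connected components by grouping points that agree on all clopens:
  component: {1, 2, 3, 4, 5}


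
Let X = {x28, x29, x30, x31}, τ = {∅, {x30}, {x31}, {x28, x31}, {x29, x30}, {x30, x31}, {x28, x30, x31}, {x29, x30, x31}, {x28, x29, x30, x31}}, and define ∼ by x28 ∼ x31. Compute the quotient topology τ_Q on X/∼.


X/∼ = {[x28=x31], [x29], [x30]}; |τ_Q| = 6.

Equivalence classes: [x28=x31], [x29], [x30].
Quotient map π: X → X/∼ sends x28 ↦ [x28=x31], x29 ↦ [x29], x30 ↦ [x30], x31 ↦ [x28=x31].
For each subset V ⊆ X/∼, compute π^{-1}(V) ⊆ X and check whether π^{-1}(V) ∈ τ. V is open in τ_Q iff π^{-1}(V) ∈ τ.
  V = {}: π^{-1}(V) = ∅ ∈ τ ✓.
  V = {[x28=x31]}: π^{-1}(V) = {x28, x31} ∈ τ ✓.
  V = {[x29]}: π^{-1}(V) = {x29} ∉ τ ✗.
  V = {[x28=x31], [x29]}: π^{-1}(V) = {x28, x29, x31} ∉ τ ✗.
  V = {[x30]}: π^{-1}(V) = {x30} ∈ τ ✓.
  V = {[x28=x31], [x30]}: π^{-1}(V) = {x28, x30, x31} ∈ τ ✓.
  V = {[x29], [x30]}: π^{-1}(V) = {x29, x30} ∈ τ ✓.
  V = {[x28=x31], [x29], [x30]}: π^{-1}(V) = {x28, x29, x30, x31} ∈ τ ✓.
Open sets in the quotient: τ_Q = {{}, {[x28=x31]}, {[x30]}, {[x28=x31], [x30]}, {[x29], [x30]}, {[x28=x31], [x29], [x30]}} (6 elements).


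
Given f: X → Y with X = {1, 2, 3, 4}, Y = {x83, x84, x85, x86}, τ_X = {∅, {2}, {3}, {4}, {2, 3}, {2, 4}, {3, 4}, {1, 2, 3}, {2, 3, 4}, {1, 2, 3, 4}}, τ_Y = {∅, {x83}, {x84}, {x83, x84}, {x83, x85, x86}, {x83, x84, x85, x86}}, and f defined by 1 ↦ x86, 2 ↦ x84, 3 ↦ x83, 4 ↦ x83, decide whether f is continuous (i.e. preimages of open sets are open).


f is NOT continuous.

Compute f^{-1}(U) for each U ∈ τ_Y:
  U = ∅: f^{-1}(U) = ∅ ∈ τ_X ✓.
  U = {x83}: f^{-1}(U) = {3, 4} ∈ τ_X ✓.
  U = {x84}: f^{-1}(U) = {2} ∈ τ_X ✓.
  U = {x83, x84}: f^{-1}(U) = {2, 3, 4} ∈ τ_X ✓.
  U = {x83, x85, x86}: f^{-1}(U) = {1, 3, 4} ∉ τ_X ✗.
  U = {x83, x84, x85, x86}: f^{-1}(U) = {1, 2, 3, 4} ∈ τ_X ✓.
Found U = {x83, x85, x86} with f^{-1}(U) = {1, 3, 4} not in τ_X. Therefore f is NOT continuous.


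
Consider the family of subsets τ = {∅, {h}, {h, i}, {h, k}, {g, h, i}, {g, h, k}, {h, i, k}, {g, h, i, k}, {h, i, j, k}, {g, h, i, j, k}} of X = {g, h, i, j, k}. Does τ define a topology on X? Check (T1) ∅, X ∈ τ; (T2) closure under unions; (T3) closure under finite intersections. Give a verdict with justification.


τ is NOT a topology on X.

Axiom (T1): ∅ ∈ τ? Yes; X ∈ τ? Yes.
Axiom (T2/T3): check pairwise unions and intersections of members of τ.
Counterexample for (T3): {g, h, i} ∩ {g, h, k} = {g, h} ∉ τ. Therefore τ is NOT a topology.


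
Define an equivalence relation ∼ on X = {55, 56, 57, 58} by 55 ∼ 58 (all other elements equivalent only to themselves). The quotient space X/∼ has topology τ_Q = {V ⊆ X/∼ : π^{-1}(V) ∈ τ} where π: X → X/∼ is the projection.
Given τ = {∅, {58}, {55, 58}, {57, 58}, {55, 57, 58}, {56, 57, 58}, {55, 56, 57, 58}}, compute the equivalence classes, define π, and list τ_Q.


X/∼ = {[55=58], [56], [57]}; |τ_Q| = 4.

Equivalence classes: [55=58], [56], [57].
Quotient map π: X → X/∼ sends 55 ↦ [55=58], 56 ↦ [56], 57 ↦ [57], 58 ↦ [55=58].
For each subset V ⊆ X/∼, compute π^{-1}(V) ⊆ X and check whether π^{-1}(V) ∈ τ. V is open in τ_Q iff π^{-1}(V) ∈ τ.
  V = {}: π^{-1}(V) = ∅ ∈ τ ✓.
  V = {[55=58]}: π^{-1}(V) = {55, 58} ∈ τ ✓.
  V = {[56]}: π^{-1}(V) = {56} ∉ τ ✗.
  V = {[55=58], [56]}: π^{-1}(V) = {55, 56, 58} ∉ τ ✗.
  V = {[57]}: π^{-1}(V) = {57} ∉ τ ✗.
  V = {[55=58], [57]}: π^{-1}(V) = {55, 57, 58} ∈ τ ✓.
  V = {[56], [57]}: π^{-1}(V) = {56, 57} ∉ τ ✗.
  V = {[55=58], [56], [57]}: π^{-1}(V) = {55, 56, 57, 58} ∈ τ ✓.
Open sets in the quotient: τ_Q = {{}, {[55=58]}, {[55=58], [57]}, {[55=58], [56], [57]}} (4 elements).


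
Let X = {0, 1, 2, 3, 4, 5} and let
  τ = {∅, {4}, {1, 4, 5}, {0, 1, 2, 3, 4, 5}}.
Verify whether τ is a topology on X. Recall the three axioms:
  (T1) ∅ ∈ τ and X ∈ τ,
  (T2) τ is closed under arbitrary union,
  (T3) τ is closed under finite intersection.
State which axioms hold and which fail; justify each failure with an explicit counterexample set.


τ IS a topology on X.

Axiom (T1): ∅ ∈ τ? Yes; X ∈ τ? Yes.
Axiom (T2/T3): check pairwise unions and intersections of members of τ.
All pairwise intersections and unions checked — each lies in τ. Therefore τ satisfies (T1), (T2), (T3): it IS a topology on X.


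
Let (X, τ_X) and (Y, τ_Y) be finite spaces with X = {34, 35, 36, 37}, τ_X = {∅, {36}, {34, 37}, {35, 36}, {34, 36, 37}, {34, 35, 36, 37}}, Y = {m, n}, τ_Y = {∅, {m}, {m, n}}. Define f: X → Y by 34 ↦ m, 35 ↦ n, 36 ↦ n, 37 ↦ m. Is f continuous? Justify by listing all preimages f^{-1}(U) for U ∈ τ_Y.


f IS continuous.

Compute f^{-1}(U) for each U ∈ τ_Y:
  U = ∅: f^{-1}(U) = ∅ ∈ τ_X ✓.
  U = {m}: f^{-1}(U) = {34, 37} ∈ τ_X ✓.
  U = {m, n}: f^{-1}(U) = {34, 35, 36, 37} ∈ τ_X ✓.
Every preimage lies in τ_X, so f IS continuous.


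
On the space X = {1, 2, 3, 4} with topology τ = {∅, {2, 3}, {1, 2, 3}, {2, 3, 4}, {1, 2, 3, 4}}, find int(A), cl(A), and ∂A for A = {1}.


int(A) = ∅, cl(A) = {1}, ∂A = {1}.

Closed sets in (X, τ) are complements of opens:
  closed(X, τ) = {∅, {1}, {4}, {1, 4}, {1, 2, 3, 4}}.
int(A) = ⋃ {U ∈ τ : U ⊆ A}. Opens contained in A: ∅.
Taking the union of these: int(A) = ∅.
cl(A) = ⋂ {C closed : A ⊆ C}. Closed sets containing A: {1}, {1, 4}, {1, 2, 3, 4}.
Intersecting these: cl(A) = {1}.
∂A = cl(A) ∖ int(A) = {1} ∖ ∅ = {1}.


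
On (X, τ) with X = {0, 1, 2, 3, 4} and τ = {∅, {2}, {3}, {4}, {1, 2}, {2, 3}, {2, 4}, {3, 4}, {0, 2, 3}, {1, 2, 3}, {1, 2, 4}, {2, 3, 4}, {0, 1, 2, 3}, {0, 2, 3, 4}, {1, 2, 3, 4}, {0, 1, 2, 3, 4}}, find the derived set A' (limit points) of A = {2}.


A' = {0, 1}

For each x ∈ X, list the open sets U ∈ τ with x ∈ U, then check whether U ∩ (A ∖ {x}) ≠ ∅ for every such U.
  x = 0: opens ∋ x are {0, 2, 3}, {0, 1, 2, 3}, {0, 2, 3, 4}, {0, 1, 2, 3, 4}; each meets A ∖ {0}, so x IS a limit point.
  x = 1: opens ∋ x are {1, 2}, {1, 2, 3}, {1, 2, 4}, {0, 1, 2, 3}, {1, 2, 3, 4}, {0, 1, 2, 3, 4}; each meets A ∖ {1}, so x IS a limit point.
  x = 2: open {2} ∋ x has {2} ∩ (A ∖ {2}) = ∅, so x is NOT a limit point.
  x = 3: open {3} ∋ x has {3} ∩ (A ∖ {3}) = ∅, so x is NOT a limit point.
  x = 4: open {4} ∋ x has {4} ∩ (A ∖ {4}) = ∅, so x is NOT a limit point.
Collecting: A' = {0, 1}.


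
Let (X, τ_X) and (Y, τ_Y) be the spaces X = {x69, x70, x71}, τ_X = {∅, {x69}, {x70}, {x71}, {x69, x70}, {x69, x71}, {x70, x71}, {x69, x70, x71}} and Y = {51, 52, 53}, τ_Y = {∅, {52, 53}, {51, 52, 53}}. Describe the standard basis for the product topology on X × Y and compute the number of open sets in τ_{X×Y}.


Basis B = {∅ × ∅, {x69} × {52, 53}, {x70} × {52, 53}, {x71} × {52, 53}, {x69} × {51, 52, 53}, {x70} × {51, 52, 53}, {x71} × {51, 52, 53}, {x69, x70} × {52, 53}, {x69, x71} × {52, 53}, {x70, x71} × {52, 53}, {x69, x70} × {51, 52, 53}, {x69, x71} × {51, 52, 53}, {x69, x70, x71} × {52, 53}, {x70, x71} × {51, 52, 53}, {x69, x70, x71} × {51, 52, 53}}; |τ_{X×Y}| = 27.

Enumerate products U × V with U ∈ τ_X, V ∈ τ_Y (deduplicated):
  ∅ × ∅ = {} (∅)
  {x69} × {52, 53} = {(x69,52), (x69,53)}
  {x70} × {52, 53} = {(x70,52), (x70,53)}
  {x71} × {52, 53} = {(x71,52), (x71,53)}
  {x69} × {51, 52, 53} = {(x69,51), (x69,52), (x69,53)}
  {x70} × {51, 52, 53} = {(x70,51), (x70,52), (x70,53)}
  {x71} × {51, 52, 53} = {(x71,51), (x71,52), (x71,53)}
  {x69, x70} × {52, 53} = {(x69,52), (x69,53), (x70,52), (x70,53)}
  {x69, x71} × {52, 53} = {(x69,52), (x69,53), (x71,52), (x71,53)}
  {x70, x71} × {52, 53} = {(x70,52), (x70,53), (x71,52), (x71,53)}
  {x69, x70} × {51, 52, 53} = {(x69,51), (x69,52), (x69,53), (x70,51), (x70,52), (x70,53)}
  {x69, x71} × {51, 52, 53} = {(x69,51), (x69,52), (x69,53), (x71,51), (x71,52), (x71,53)}
  {x69, x70, x71} × {52, 53} = {(x69,52), (x69,53), (x70,52), (x70,53), (x71,52), (x71,53)}
  {x70, x71} × {51, 52, 53} = {(x70,51), (x70,52), (x70,53), (x71,51), (x71,52), (x71,53)}
  {x69, x70, x71} × {51, 52, 53} = {(x69,51), (x69,52), (x69,53), (x70,51), (x70,52), (x70,53), (x71,51), (x71,52), (x71,53)}
These 15 distinct sets form the basis B.
Close under arbitrary unions to get τ_{X×Y}; counting gives |τ_{X×Y}| = 27.


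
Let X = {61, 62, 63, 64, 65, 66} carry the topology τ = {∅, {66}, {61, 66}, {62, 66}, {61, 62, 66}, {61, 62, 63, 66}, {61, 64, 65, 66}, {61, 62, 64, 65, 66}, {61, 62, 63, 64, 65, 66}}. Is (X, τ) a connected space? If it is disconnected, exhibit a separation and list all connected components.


(X, τ) is connected.

Find clopen sets (U ∈ τ with X ∖ U ∈ τ):
  U = ∅, X ∖ U = {61, 62, 63, 64, 65, 66} — both open, so U is clopen.
  U = {61, 62, 63, 64, 65, 66}, X ∖ U = ∅ — both open, so U is clopen.
Only trivial clopens (∅ and X) exist, so (X, τ) is connected.
Compute connected components by grouping points that agree on all clopens:
  component: {61, 62, 63, 64, 65, 66}


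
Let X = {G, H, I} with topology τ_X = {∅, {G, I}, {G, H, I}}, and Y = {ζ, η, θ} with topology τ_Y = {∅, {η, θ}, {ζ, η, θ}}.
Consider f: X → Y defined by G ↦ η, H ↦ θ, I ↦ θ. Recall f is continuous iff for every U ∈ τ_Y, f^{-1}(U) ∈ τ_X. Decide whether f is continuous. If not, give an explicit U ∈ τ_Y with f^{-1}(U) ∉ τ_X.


f IS continuous.

Compute f^{-1}(U) for each U ∈ τ_Y:
  U = ∅: f^{-1}(U) = ∅ ∈ τ_X ✓.
  U = {η, θ}: f^{-1}(U) = {G, H, I} ∈ τ_X ✓.
  U = {ζ, η, θ}: f^{-1}(U) = {G, H, I} ∈ τ_X ✓.
Every preimage lies in τ_X, so f IS continuous.


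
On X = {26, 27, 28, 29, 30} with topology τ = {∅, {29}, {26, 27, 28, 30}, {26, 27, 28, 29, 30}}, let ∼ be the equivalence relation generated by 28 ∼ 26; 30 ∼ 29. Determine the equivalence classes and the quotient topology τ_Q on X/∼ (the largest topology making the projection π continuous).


X/∼ = {[26=28], [27], [29=30]}; |τ_Q| = 2.

Equivalence classes: [26=28], [27], [29=30].
Quotient map π: X → X/∼ sends 26 ↦ [26=28], 27 ↦ [27], 28 ↦ [26=28], 29 ↦ [29=30], 30 ↦ [29=30].
For each subset V ⊆ X/∼, compute π^{-1}(V) ⊆ X and check whether π^{-1}(V) ∈ τ. V is open in τ_Q iff π^{-1}(V) ∈ τ.
  V = {}: π^{-1}(V) = ∅ ∈ τ ✓.
  V = {[26=28]}: π^{-1}(V) = {26, 28} ∉ τ ✗.
  V = {[27]}: π^{-1}(V) = {27} ∉ τ ✗.
  V = {[26=28], [27]}: π^{-1}(V) = {26, 27, 28} ∉ τ ✗.
  V = {[29=30]}: π^{-1}(V) = {29, 30} ∉ τ ✗.
  V = {[26=28], [29=30]}: π^{-1}(V) = {26, 28, 29, 30} ∉ τ ✗.
  V = {[27], [29=30]}: π^{-1}(V) = {27, 29, 30} ∉ τ ✗.
  V = {[26=28], [27], [29=30]}: π^{-1}(V) = {26, 27, 28, 29, 30} ∈ τ ✓.
Open sets in the quotient: τ_Q = {{}, {[26=28], [27], [29=30]}} (2 elements).


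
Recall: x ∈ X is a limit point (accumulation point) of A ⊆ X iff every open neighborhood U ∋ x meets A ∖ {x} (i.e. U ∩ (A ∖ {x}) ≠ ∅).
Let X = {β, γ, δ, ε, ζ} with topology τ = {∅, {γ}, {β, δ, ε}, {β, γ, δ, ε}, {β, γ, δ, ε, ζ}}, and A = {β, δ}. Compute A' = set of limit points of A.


A' = {β, δ, ε, ζ}

For each x ∈ X, list the open sets U ∈ τ with x ∈ U, then check whether U ∩ (A ∖ {x}) ≠ ∅ for every such U.
  x = β: opens ∋ x are {β, δ, ε}, {β, γ, δ, ε}, {β, γ, δ, ε, ζ}; each meets A ∖ {β}, so x IS a limit point.
  x = γ: open {γ} ∋ x has {γ} ∩ (A ∖ {γ}) = ∅, so x is NOT a limit point.
  x = δ: opens ∋ x are {β, δ, ε}, {β, γ, δ, ε}, {β, γ, δ, ε, ζ}; each meets A ∖ {δ}, so x IS a limit point.
  x = ε: opens ∋ x are {β, δ, ε}, {β, γ, δ, ε}, {β, γ, δ, ε, ζ}; each meets A ∖ {ε}, so x IS a limit point.
  x = ζ: opens ∋ x are {β, γ, δ, ε, ζ}; each meets A ∖ {ζ}, so x IS a limit point.
Collecting: A' = {β, δ, ε, ζ}.


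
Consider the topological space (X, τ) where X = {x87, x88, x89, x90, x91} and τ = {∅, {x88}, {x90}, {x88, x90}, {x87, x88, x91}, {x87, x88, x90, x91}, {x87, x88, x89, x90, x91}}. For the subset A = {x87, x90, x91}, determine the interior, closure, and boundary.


int(A) = {x90}, cl(A) = {x87, x89, x90, x91}, ∂A = {x87, x89, x91}.

Closed sets in (X, τ) are complements of opens:
  closed(X, τ) = {∅, {x89}, {x89, x90}, {x87, x89, x91}, {x87, x88, x89, x91}, {x87, x89, x90, x91}, {x87, x88, x89, x90, x91}}.
int(A) = ⋃ {U ∈ τ : U ⊆ A}. Opens contained in A: ∅, {x90}.
Taking the union of these: int(A) = {x90}.
cl(A) = ⋂ {C closed : A ⊆ C}. Closed sets containing A: {x87, x89, x90, x91}, {x87, x88, x89, x90, x91}.
Intersecting these: cl(A) = {x87, x89, x90, x91}.
∂A = cl(A) ∖ int(A) = {x87, x89, x90, x91} ∖ {x90} = {x87, x89, x91}.


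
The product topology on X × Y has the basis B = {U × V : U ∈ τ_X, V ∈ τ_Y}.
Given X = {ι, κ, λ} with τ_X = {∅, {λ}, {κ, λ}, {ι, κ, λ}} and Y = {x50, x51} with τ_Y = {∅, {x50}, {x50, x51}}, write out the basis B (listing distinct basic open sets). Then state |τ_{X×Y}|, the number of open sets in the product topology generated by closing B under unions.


Basis B = {∅ × ∅, {λ} × {x50}, {κ, λ} × {x50}, {λ} × {x50, x51}, {ι, κ, λ} × {x50}, {κ, λ} × {x50, x51}, {ι, κ, λ} × {x50, x51}}; |τ_{X×Y}| = 10.

Enumerate products U × V with U ∈ τ_X, V ∈ τ_Y (deduplicated):
  ∅ × ∅ = {} (∅)
  {λ} × {x50} = {(λ,x50)}
  {κ, λ} × {x50} = {(κ,x50), (λ,x50)}
  {λ} × {x50, x51} = {(λ,x50), (λ,x51)}
  {ι, κ, λ} × {x50} = {(ι,x50), (κ,x50), (λ,x50)}
  {κ, λ} × {x50, x51} = {(κ,x50), (κ,x51), (λ,x50), (λ,x51)}
  {ι, κ, λ} × {x50, x51} = {(ι,x50), (ι,x51), (κ,x50), (κ,x51), (λ,x50), (λ,x51)}
These 7 distinct sets form the basis B.
Close under arbitrary unions to get τ_{X×Y}; counting gives |τ_{X×Y}| = 10.


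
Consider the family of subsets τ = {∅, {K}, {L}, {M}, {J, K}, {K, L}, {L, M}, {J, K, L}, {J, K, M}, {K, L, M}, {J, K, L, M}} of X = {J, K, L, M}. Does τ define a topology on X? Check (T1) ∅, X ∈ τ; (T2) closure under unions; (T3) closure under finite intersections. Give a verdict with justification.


τ is NOT a topology on X.

Axiom (T1): ∅ ∈ τ? Yes; X ∈ τ? Yes.
Axiom (T2/T3): check pairwise unions and intersections of members of τ.
Counterexample for (T2): {K} ∪ {M} = {K, M} ∉ τ. Therefore τ is NOT a topology.


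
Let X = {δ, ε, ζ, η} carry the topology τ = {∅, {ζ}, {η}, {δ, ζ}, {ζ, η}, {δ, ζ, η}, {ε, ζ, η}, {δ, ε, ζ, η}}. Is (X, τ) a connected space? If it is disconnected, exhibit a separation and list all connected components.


(X, τ) is connected.

Find clopen sets (U ∈ τ with X ∖ U ∈ τ):
  U = ∅, X ∖ U = {δ, ε, ζ, η} — both open, so U is clopen.
  U = {δ, ε, ζ, η}, X ∖ U = ∅ — both open, so U is clopen.
Only trivial clopens (∅ and X) exist, so (X, τ) is connected.
Compute connected components by grouping points that agree on all clopens:
  component: {δ, ε, ζ, η}


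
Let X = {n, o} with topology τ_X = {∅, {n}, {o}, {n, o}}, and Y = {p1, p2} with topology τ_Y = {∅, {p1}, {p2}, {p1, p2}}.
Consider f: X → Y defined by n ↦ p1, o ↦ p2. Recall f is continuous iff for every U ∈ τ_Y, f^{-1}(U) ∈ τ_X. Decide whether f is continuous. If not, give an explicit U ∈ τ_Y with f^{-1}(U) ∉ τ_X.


f IS continuous.

Compute f^{-1}(U) for each U ∈ τ_Y:
  U = ∅: f^{-1}(U) = ∅ ∈ τ_X ✓.
  U = {p1}: f^{-1}(U) = {n} ∈ τ_X ✓.
  U = {p2}: f^{-1}(U) = {o} ∈ τ_X ✓.
  U = {p1, p2}: f^{-1}(U) = {n, o} ∈ τ_X ✓.
Every preimage lies in τ_X, so f IS continuous.


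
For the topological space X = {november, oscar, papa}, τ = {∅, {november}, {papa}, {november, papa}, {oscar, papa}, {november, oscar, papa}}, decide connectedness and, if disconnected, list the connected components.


(X, τ) is disconnected; components = [{november}, {oscar, papa}].

Find clopen sets (U ∈ τ with X ∖ U ∈ τ):
  U = ∅, X ∖ U = {november, oscar, papa} — both open, so U is clopen.
  U = {november}, X ∖ U = {oscar, papa} — both open, so U is clopen.
  U = {oscar, papa}, X ∖ U = {november} — both open, so U is clopen.
  U = {november, oscar, papa}, X ∖ U = ∅ — both open, so U is clopen.
Nontrivial clopen(s) exist: e.g. {oscar, papa}. So (X, τ) is disconnected.
Compute connected components by grouping points that agree on all clopens:
  component: {november}
  component: {oscar, papa}


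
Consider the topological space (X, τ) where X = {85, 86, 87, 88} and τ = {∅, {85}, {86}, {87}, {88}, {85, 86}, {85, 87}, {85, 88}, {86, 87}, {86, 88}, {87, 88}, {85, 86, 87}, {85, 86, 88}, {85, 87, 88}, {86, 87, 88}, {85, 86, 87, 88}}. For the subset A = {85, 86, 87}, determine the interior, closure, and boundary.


int(A) = {85, 86, 87}, cl(A) = {85, 86, 87}, ∂A = ∅.

Closed sets in (X, τ) are complements of opens:
  closed(X, τ) = {∅, {85}, {86}, {87}, {88}, {85, 86}, {85, 87}, {85, 88}, {86, 87}, {86, 88}, {87, 88}, {85, 86, 87}, {85, 86, 88}, {85, 87, 88}, {86, 87, 88}, {85, 86, 87, 88}}.
int(A) = ⋃ {U ∈ τ : U ⊆ A}. Opens contained in A: ∅, {85}, {86}, {87}, {85, 86}, {85, 87}, {86, 87}, {85, 86, 87}.
Taking the union of these: int(A) = {85, 86, 87}.
cl(A) = ⋂ {C closed : A ⊆ C}. Closed sets containing A: {85, 86, 87}, {85, 86, 87, 88}.
Intersecting these: cl(A) = {85, 86, 87}.
∂A = cl(A) ∖ int(A) = {85, 86, 87} ∖ {85, 86, 87} = ∅.


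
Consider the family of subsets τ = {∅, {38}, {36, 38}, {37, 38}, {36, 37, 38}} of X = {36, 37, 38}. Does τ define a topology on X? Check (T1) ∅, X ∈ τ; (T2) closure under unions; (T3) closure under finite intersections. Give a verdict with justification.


τ IS a topology on X.

Axiom (T1): ∅ ∈ τ? Yes; X ∈ τ? Yes.
Axiom (T2/T3): check pairwise unions and intersections of members of τ.
All pairwise intersections and unions checked — each lies in τ. Therefore τ satisfies (T1), (T2), (T3): it IS a topology on X.


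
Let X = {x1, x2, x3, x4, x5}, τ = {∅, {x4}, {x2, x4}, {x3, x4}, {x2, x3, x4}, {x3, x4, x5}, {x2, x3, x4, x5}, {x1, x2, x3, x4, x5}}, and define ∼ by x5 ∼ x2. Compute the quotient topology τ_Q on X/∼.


X/∼ = {[x1], [x2=x5], [x3], [x4]}; |τ_Q| = 5.

Equivalence classes: [x1], [x2=x5], [x3], [x4].
Quotient map π: X → X/∼ sends x1 ↦ [x1], x2 ↦ [x2=x5], x3 ↦ [x3], x4 ↦ [x4], x5 ↦ [x2=x5].
For each subset V ⊆ X/∼, compute π^{-1}(V) ⊆ X and check whether π^{-1}(V) ∈ τ. V is open in τ_Q iff π^{-1}(V) ∈ τ.
  V = {}: π^{-1}(V) = ∅ ∈ τ ✓.
  V = {[x1]}: π^{-1}(V) = {x1} ∉ τ ✗.
  V = {[x2=x5]}: π^{-1}(V) = {x2, x5} ∉ τ ✗.
  V = {[x1], [x2=x5]}: π^{-1}(V) = {x1, x2, x5} ∉ τ ✗.
  V = {[x3]}: π^{-1}(V) = {x3} ∉ τ ✗.
  V = {[x1], [x3]}: π^{-1}(V) = {x1, x3} ∉ τ ✗.
  V = {[x2=x5], [x3]}: π^{-1}(V) = {x2, x3, x5} ∉ τ ✗.
  V = {[x1], [x2=x5], [x3]}: π^{-1}(V) = {x1, x2, x3, x5} ∉ τ ✗.
  V = {[x4]}: π^{-1}(V) = {x4} ∈ τ ✓.
  V = {[x1], [x4]}: π^{-1}(V) = {x1, x4} ∉ τ ✗.
  V = {[x2=x5], [x4]}: π^{-1}(V) = {x2, x4, x5} ∉ τ ✗.
  V = {[x1], [x2=x5], [x4]}: π^{-1}(V) = {x1, x2, x4, x5} ∉ τ ✗.
  V = {[x3], [x4]}: π^{-1}(V) = {x3, x4} ∈ τ ✓.
  V = {[x1], [x3], [x4]}: π^{-1}(V) = {x1, x3, x4} ∉ τ ✗.
  V = {[x2=x5], [x3], [x4]}: π^{-1}(V) = {x2, x3, x4, x5} ∈ τ ✓.
  V = {[x1], [x2=x5], [x3], [x4]}: π^{-1}(V) = {x1, x2, x3, x4, x5} ∈ τ ✓.
Open sets in the quotient: τ_Q = {{}, {[x4]}, {[x3], [x4]}, {[x2=x5], [x3], [x4]}, {[x1], [x2=x5], [x3], [x4]}} (5 elements).


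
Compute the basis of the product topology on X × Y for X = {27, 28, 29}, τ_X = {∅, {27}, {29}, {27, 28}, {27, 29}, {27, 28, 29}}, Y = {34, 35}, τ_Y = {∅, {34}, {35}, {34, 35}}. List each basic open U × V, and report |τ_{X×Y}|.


Basis B = {∅ × ∅, {27} × {34}, {27} × {35}, {29} × {34}, {29} × {35}, {27} × {34, 35}, {27, 28} × {34}, {27, 29} × {34}, {27, 28} × {35}, {27, 29} × {35}, {29} × {34, 35}, {27, 28, 29} × {34}, {27, 28, 29} × {35}, {27, 28} × {34, 35}, {27, 29} × {34, 35}, {27, 28, 29} × {34, 35}}; |τ_{X×Y}| = 36.

Enumerate products U × V with U ∈ τ_X, V ∈ τ_Y (deduplicated):
  ∅ × ∅ = {} (∅)
  {27} × {34} = {(27,34)}
  {27} × {35} = {(27,35)}
  {29} × {34} = {(29,34)}
  {29} × {35} = {(29,35)}
  {27} × {34, 35} = {(27,34), (27,35)}
  {27, 28} × {34} = {(27,34), (28,34)}
  {27, 29} × {34} = {(27,34), (29,34)}
  {27, 28} × {35} = {(27,35), (28,35)}
  {27, 29} × {35} = {(27,35), (29,35)}
  {29} × {34, 35} = {(29,34), (29,35)}
  {27, 28, 29} × {34} = {(27,34), (28,34), (29,34)}
  {27, 28, 29} × {35} = {(27,35), (28,35), (29,35)}
  {27, 28} × {34, 35} = {(27,34), (27,35), (28,34), (28,35)}
  {27, 29} × {34, 35} = {(27,34), (27,35), (29,34), (29,35)}
  {27, 28, 29} × {34, 35} = {(27,34), (27,35), (28,34), (28,35), (29,34), (29,35)}
These 16 distinct sets form the basis B.
Close under arbitrary unions to get τ_{X×Y}; counting gives |τ_{X×Y}| = 36.


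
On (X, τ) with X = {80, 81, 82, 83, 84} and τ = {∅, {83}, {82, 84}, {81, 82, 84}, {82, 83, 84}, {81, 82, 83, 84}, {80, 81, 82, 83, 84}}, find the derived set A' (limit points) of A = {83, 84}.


A' = {80, 81, 82}

For each x ∈ X, list the open sets U ∈ τ with x ∈ U, then check whether U ∩ (A ∖ {x}) ≠ ∅ for every such U.
  x = 80: opens ∋ x are {80, 81, 82, 83, 84}; each meets A ∖ {80}, so x IS a limit point.
  x = 81: opens ∋ x are {81, 82, 84}, {81, 82, 83, 84}, {80, 81, 82, 83, 84}; each meets A ∖ {81}, so x IS a limit point.
  x = 82: opens ∋ x are {82, 84}, {81, 82, 84}, {82, 83, 84}, {81, 82, 83, 84}, {80, 81, 82, 83, 84}; each meets A ∖ {82}, so x IS a limit point.
  x = 83: open {83} ∋ x has {83} ∩ (A ∖ {83}) = ∅, so x is NOT a limit point.
  x = 84: open {82, 84} ∋ x has {82, 84} ∩ (A ∖ {84}) = ∅, so x is NOT a limit point.
Collecting: A' = {80, 81, 82}.


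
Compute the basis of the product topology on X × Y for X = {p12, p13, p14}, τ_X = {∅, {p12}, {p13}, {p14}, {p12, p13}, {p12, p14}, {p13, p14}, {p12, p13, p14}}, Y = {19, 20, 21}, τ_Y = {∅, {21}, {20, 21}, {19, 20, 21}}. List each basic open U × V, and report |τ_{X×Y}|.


Basis B = {∅ × ∅, {p12} × {21}, {p13} × {21}, {p14} × {21}, {p12} × {20, 21}, {p12, p13} × {21}, {p12, p14} × {21}, {p13} × {20, 21}, {p13, p14} × {21}, {p14} × {20, 21}, {p12} × {19, 20, 21}, {p12, p13, p14} × {21}, {p13} × {19, 20, 21}, {p14} × {19, 20, 21}, {p12, p13} × {20, 21}, {p12, p14} × {20, 21}, {p13, p14} × {20, 21}, {p12, p13} × {19, 20, 21}, {p12, p14} × {19, 20, 21}, {p12, p13, p14} × {20, 21}, {p13, p14} × {19, 20, 21}, {p12, p13, p14} × {19, 20, 21}}; |τ_{X×Y}| = 64.

Enumerate products U × V with U ∈ τ_X, V ∈ τ_Y (deduplicated):
  ∅ × ∅ = {} (∅)
  {p12} × {21} = {(p12,21)}
  {p13} × {21} = {(p13,21)}
  {p14} × {21} = {(p14,21)}
  {p12} × {20, 21} = {(p12,20), (p12,21)}
  {p12, p13} × {21} = {(p12,21), (p13,21)}
  {p12, p14} × {21} = {(p12,21), (p14,21)}
  {p13} × {20, 21} = {(p13,20), (p13,21)}
  {p13, p14} × {21} = {(p13,21), (p14,21)}
  {p14} × {20, 21} = {(p14,20), (p14,21)}
  {p12} × {19, 20, 21} = {(p12,19), (p12,20), (p12,21)}
  {p12, p13, p14} × {21} = {(p12,21), (p13,21), (p14,21)}
  {p13} × {19, 20, 21} = {(p13,19), (p13,20), (p13,21)}
  {p14} × {19, 20, 21} = {(p14,19), (p14,20), (p14,21)}
  {p12, p13} × {20, 21} = {(p12,20), (p12,21), (p13,20), (p13,21)}
  {p12, p14} × {20, 21} = {(p12,20), (p12,21), (p14,20), (p14,21)}
  {p13, p14} × {20, 21} = {(p13,20), (p13,21), (p14,20), (p14,21)}
  {p12, p13} × {19, 20, 21} = {(p12,19), (p12,20), (p12,21), (p13,19), (p13,20), (p13,21)}
  {p12, p14} × {19, 20, 21} = {(p12,19), (p12,20), (p12,21), (p14,19), (p14,20), (p14,21)}
  {p12, p13, p14} × {20, 21} = {(p12,20), (p12,21), (p13,20), (p13,21), (p14,20), (p14,21)}
  {p13, p14} × {19, 20, 21} = {(p13,19), (p13,20), (p13,21), (p14,19), (p14,20), (p14,21)}
  {p12, p13, p14} × {19, 20, 21} = {(p12,19), (p12,20), (p12,21), (p13,19), (p13,20), (p13,21), (p14,19), (p14,20), (p14,21)}
These 22 distinct sets form the basis B.
Close under arbitrary unions to get τ_{X×Y}; counting gives |τ_{X×Y}| = 64.


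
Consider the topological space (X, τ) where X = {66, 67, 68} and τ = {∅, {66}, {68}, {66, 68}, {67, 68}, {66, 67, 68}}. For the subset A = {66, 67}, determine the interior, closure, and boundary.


int(A) = {66}, cl(A) = {66, 67}, ∂A = {67}.

Closed sets in (X, τ) are complements of opens:
  closed(X, τ) = {∅, {66}, {67}, {66, 67}, {67, 68}, {66, 67, 68}}.
int(A) = ⋃ {U ∈ τ : U ⊆ A}. Opens contained in A: ∅, {66}.
Taking the union of these: int(A) = {66}.
cl(A) = ⋂ {C closed : A ⊆ C}. Closed sets containing A: {66, 67}, {66, 67, 68}.
Intersecting these: cl(A) = {66, 67}.
∂A = cl(A) ∖ int(A) = {66, 67} ∖ {66} = {67}.


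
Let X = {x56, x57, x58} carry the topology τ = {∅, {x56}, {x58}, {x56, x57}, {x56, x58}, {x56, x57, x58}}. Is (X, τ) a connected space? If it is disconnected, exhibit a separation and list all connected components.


(X, τ) is disconnected; components = [{x58}, {x56, x57}].

Find clopen sets (U ∈ τ with X ∖ U ∈ τ):
  U = ∅, X ∖ U = {x56, x57, x58} — both open, so U is clopen.
  U = {x58}, X ∖ U = {x56, x57} — both open, so U is clopen.
  U = {x56, x57}, X ∖ U = {x58} — both open, so U is clopen.
  U = {x56, x57, x58}, X ∖ U = ∅ — both open, so U is clopen.
Nontrivial clopen(s) exist: e.g. {x58}. So (X, τ) is disconnected.
Compute connected components by grouping points that agree on all clopens:
  component: {x58}
  component: {x56, x57}


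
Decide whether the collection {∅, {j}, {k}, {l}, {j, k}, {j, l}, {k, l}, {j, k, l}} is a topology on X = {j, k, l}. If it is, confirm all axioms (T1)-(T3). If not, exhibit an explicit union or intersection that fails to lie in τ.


τ IS a topology on X.

Axiom (T1): ∅ ∈ τ? Yes; X ∈ τ? Yes.
Axiom (T2/T3): check pairwise unions and intersections of members of τ.
All pairwise intersections and unions checked — each lies in τ. Therefore τ satisfies (T1), (T2), (T3): it IS a topology on X.


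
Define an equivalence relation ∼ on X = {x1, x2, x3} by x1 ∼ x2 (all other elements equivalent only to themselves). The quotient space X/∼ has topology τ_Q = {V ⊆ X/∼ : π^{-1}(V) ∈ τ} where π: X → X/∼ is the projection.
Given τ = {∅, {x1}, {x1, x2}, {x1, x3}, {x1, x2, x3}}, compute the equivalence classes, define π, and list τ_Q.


X/∼ = {[x1=x2], [x3]}; |τ_Q| = 3.

Equivalence classes: [x1=x2], [x3].
Quotient map π: X → X/∼ sends x1 ↦ [x1=x2], x2 ↦ [x1=x2], x3 ↦ [x3].
For each subset V ⊆ X/∼, compute π^{-1}(V) ⊆ X and check whether π^{-1}(V) ∈ τ. V is open in τ_Q iff π^{-1}(V) ∈ τ.
  V = {}: π^{-1}(V) = ∅ ∈ τ ✓.
  V = {[x1=x2]}: π^{-1}(V) = {x1, x2} ∈ τ ✓.
  V = {[x3]}: π^{-1}(V) = {x3} ∉ τ ✗.
  V = {[x1=x2], [x3]}: π^{-1}(V) = {x1, x2, x3} ∈ τ ✓.
Open sets in the quotient: τ_Q = {{}, {[x1=x2]}, {[x1=x2], [x3]}} (3 elements).


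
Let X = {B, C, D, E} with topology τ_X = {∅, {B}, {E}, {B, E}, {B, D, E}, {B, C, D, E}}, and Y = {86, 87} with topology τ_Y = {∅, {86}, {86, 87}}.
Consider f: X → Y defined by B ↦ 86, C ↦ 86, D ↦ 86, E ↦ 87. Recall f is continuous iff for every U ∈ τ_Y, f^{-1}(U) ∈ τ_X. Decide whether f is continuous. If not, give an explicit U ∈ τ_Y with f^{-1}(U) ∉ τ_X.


f is NOT continuous.

Compute f^{-1}(U) for each U ∈ τ_Y:
  U = ∅: f^{-1}(U) = ∅ ∈ τ_X ✓.
  U = {86}: f^{-1}(U) = {B, C, D} ∉ τ_X ✗.
  U = {86, 87}: f^{-1}(U) = {B, C, D, E} ∈ τ_X ✓.
Found U = {86} with f^{-1}(U) = {B, C, D} not in τ_X. Therefore f is NOT continuous.


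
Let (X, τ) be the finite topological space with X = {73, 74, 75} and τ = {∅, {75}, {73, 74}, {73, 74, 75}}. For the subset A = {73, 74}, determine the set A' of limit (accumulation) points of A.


A' = {73, 74}

For each x ∈ X, list the open sets U ∈ τ with x ∈ U, then check whether U ∩ (A ∖ {x}) ≠ ∅ for every such U.
  x = 73: opens ∋ x are {73, 74}, {73, 74, 75}; each meets A ∖ {73}, so x IS a limit point.
  x = 74: opens ∋ x are {73, 74}, {73, 74, 75}; each meets A ∖ {74}, so x IS a limit point.
  x = 75: open {75} ∋ x has {75} ∩ (A ∖ {75}) = ∅, so x is NOT a limit point.
Collecting: A' = {73, 74}.


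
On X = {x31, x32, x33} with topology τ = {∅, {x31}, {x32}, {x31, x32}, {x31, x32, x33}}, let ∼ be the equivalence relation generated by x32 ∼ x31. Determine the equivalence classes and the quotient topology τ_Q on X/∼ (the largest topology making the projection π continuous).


X/∼ = {[x31=x32], [x33]}; |τ_Q| = 3.

Equivalence classes: [x31=x32], [x33].
Quotient map π: X → X/∼ sends x31 ↦ [x31=x32], x32 ↦ [x31=x32], x33 ↦ [x33].
For each subset V ⊆ X/∼, compute π^{-1}(V) ⊆ X and check whether π^{-1}(V) ∈ τ. V is open in τ_Q iff π^{-1}(V) ∈ τ.
  V = {}: π^{-1}(V) = ∅ ∈ τ ✓.
  V = {[x31=x32]}: π^{-1}(V) = {x31, x32} ∈ τ ✓.
  V = {[x33]}: π^{-1}(V) = {x33} ∉ τ ✗.
  V = {[x31=x32], [x33]}: π^{-1}(V) = {x31, x32, x33} ∈ τ ✓.
Open sets in the quotient: τ_Q = {{}, {[x31=x32]}, {[x31=x32], [x33]}} (3 elements).


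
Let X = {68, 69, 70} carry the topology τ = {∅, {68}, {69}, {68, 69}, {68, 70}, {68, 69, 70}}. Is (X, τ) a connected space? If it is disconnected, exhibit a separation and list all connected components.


(X, τ) is disconnected; components = [{69}, {68, 70}].

Find clopen sets (U ∈ τ with X ∖ U ∈ τ):
  U = ∅, X ∖ U = {68, 69, 70} — both open, so U is clopen.
  U = {69}, X ∖ U = {68, 70} — both open, so U is clopen.
  U = {68, 70}, X ∖ U = {69} — both open, so U is clopen.
  U = {68, 69, 70}, X ∖ U = ∅ — both open, so U is clopen.
Nontrivial clopen(s) exist: e.g. {68, 70}. So (X, τ) is disconnected.
Compute connected components by grouping points that agree on all clopens:
  component: {69}
  component: {68, 70}


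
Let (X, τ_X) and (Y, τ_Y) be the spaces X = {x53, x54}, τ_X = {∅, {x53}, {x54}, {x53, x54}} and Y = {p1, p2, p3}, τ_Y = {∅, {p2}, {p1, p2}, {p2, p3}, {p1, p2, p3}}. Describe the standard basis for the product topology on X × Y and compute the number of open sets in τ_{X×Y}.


Basis B = {∅ × ∅, {x53} × {p2}, {x54} × {p2}, {x53} × {p1, p2}, {x53} × {p2, p3}, {x53, x54} × {p2}, {x54} × {p1, p2}, {x54} × {p2, p3}, {x53} × {p1, p2, p3}, {x54} × {p1, p2, p3}, {x53, x54} × {p1, p2}, {x53, x54} × {p2, p3}, {x53, x54} × {p1, p2, p3}}; |τ_{X×Y}| = 25.

Enumerate products U × V with U ∈ τ_X, V ∈ τ_Y (deduplicated):
  ∅ × ∅ = {} (∅)
  {x53} × {p2} = {(x53,p2)}
  {x54} × {p2} = {(x54,p2)}
  {x53} × {p1, p2} = {(x53,p1), (x53,p2)}
  {x53} × {p2, p3} = {(x53,p2), (x53,p3)}
  {x53, x54} × {p2} = {(x53,p2), (x54,p2)}
  {x54} × {p1, p2} = {(x54,p1), (x54,p2)}
  {x54} × {p2, p3} = {(x54,p2), (x54,p3)}
  {x53} × {p1, p2, p3} = {(x53,p1), (x53,p2), (x53,p3)}
  {x54} × {p1, p2, p3} = {(x54,p1), (x54,p2), (x54,p3)}
  {x53, x54} × {p1, p2} = {(x53,p1), (x53,p2), (x54,p1), (x54,p2)}
  {x53, x54} × {p2, p3} = {(x53,p2), (x53,p3), (x54,p2), (x54,p3)}
  {x53, x54} × {p1, p2, p3} = {(x53,p1), (x53,p2), (x53,p3), (x54,p1), (x54,p2), (x54,p3)}
These 13 distinct sets form the basis B.
Close under arbitrary unions to get τ_{X×Y}; counting gives |τ_{X×Y}| = 25.


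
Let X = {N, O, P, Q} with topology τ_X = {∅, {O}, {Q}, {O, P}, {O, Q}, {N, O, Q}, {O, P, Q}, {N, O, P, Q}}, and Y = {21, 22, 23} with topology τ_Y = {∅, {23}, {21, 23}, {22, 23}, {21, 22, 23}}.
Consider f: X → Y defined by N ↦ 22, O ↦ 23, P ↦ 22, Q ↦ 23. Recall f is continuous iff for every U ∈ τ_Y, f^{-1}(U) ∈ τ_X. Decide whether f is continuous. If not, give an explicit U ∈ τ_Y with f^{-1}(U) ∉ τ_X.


f IS continuous.

Compute f^{-1}(U) for each U ∈ τ_Y:
  U = ∅: f^{-1}(U) = ∅ ∈ τ_X ✓.
  U = {23}: f^{-1}(U) = {O, Q} ∈ τ_X ✓.
  U = {21, 23}: f^{-1}(U) = {O, Q} ∈ τ_X ✓.
  U = {22, 23}: f^{-1}(U) = {N, O, P, Q} ∈ τ_X ✓.
  U = {21, 22, 23}: f^{-1}(U) = {N, O, P, Q} ∈ τ_X ✓.
Every preimage lies in τ_X, so f IS continuous.


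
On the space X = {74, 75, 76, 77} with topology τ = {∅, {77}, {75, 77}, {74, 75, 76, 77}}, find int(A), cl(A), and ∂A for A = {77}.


int(A) = {77}, cl(A) = {74, 75, 76, 77}, ∂A = {74, 75, 76}.

Closed sets in (X, τ) are complements of opens:
  closed(X, τ) = {∅, {74, 76}, {74, 75, 76}, {74, 75, 76, 77}}.
int(A) = ⋃ {U ∈ τ : U ⊆ A}. Opens contained in A: ∅, {77}.
Taking the union of these: int(A) = {77}.
cl(A) = ⋂ {C closed : A ⊆ C}. Closed sets containing A: {74, 75, 76, 77}.
Intersecting these: cl(A) = {74, 75, 76, 77}.
∂A = cl(A) ∖ int(A) = {74, 75, 76, 77} ∖ {77} = {74, 75, 76}.


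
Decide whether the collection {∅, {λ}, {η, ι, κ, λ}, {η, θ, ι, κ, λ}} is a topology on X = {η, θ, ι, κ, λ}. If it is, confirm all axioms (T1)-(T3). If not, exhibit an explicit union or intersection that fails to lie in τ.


τ IS a topology on X.

Axiom (T1): ∅ ∈ τ? Yes; X ∈ τ? Yes.
Axiom (T2/T3): check pairwise unions and intersections of members of τ.
All pairwise intersections and unions checked — each lies in τ. Therefore τ satisfies (T1), (T2), (T3): it IS a topology on X.


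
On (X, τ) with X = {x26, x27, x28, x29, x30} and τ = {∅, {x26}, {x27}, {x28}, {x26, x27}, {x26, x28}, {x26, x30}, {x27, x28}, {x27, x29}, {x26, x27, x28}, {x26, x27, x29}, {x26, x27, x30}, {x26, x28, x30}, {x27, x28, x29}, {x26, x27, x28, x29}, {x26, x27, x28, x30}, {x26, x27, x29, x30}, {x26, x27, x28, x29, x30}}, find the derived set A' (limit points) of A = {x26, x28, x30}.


A' = {x30}

For each x ∈ X, list the open sets U ∈ τ with x ∈ U, then check whether U ∩ (A ∖ {x}) ≠ ∅ for every such U.
  x = x26: open {x26} ∋ x has {x26} ∩ (A ∖ {x26}) = ∅, so x is NOT a limit point.
  x = x27: open {x27} ∋ x has {x27} ∩ (A ∖ {x27}) = ∅, so x is NOT a limit point.
  x = x28: open {x28} ∋ x has {x28} ∩ (A ∖ {x28}) = ∅, so x is NOT a limit point.
  x = x29: open {x27, x29} ∋ x has {x27, x29} ∩ (A ∖ {x29}) = ∅, so x is NOT a limit point.
  x = x30: opens ∋ x are {x26, x30}, {x26, x27, x30}, {x26, x28, x30}, {x26, x27, x28, x30}, {x26, x27, x29, x30}, {x26, x27, x28, x29, x30}; each meets A ∖ {x30}, so x IS a limit point.
Collecting: A' = {x30}.


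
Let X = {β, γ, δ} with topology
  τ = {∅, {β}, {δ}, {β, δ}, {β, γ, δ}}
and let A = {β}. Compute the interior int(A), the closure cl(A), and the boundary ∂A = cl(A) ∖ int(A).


int(A) = {β}, cl(A) = {β, γ}, ∂A = {γ}.

Closed sets in (X, τ) are complements of opens:
  closed(X, τ) = {∅, {γ}, {β, γ}, {γ, δ}, {β, γ, δ}}.
int(A) = ⋃ {U ∈ τ : U ⊆ A}. Opens contained in A: ∅, {β}.
Taking the union of these: int(A) = {β}.
cl(A) = ⋂ {C closed : A ⊆ C}. Closed sets containing A: {β, γ}, {β, γ, δ}.
Intersecting these: cl(A) = {β, γ}.
∂A = cl(A) ∖ int(A) = {β, γ} ∖ {β} = {γ}.


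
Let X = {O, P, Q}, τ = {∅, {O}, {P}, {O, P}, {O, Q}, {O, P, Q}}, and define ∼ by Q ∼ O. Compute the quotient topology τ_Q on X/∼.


X/∼ = {[O=Q], [P]}; |τ_Q| = 4.

Equivalence classes: [O=Q], [P].
Quotient map π: X → X/∼ sends O ↦ [O=Q], P ↦ [P], Q ↦ [O=Q].
For each subset V ⊆ X/∼, compute π^{-1}(V) ⊆ X and check whether π^{-1}(V) ∈ τ. V is open in τ_Q iff π^{-1}(V) ∈ τ.
  V = {}: π^{-1}(V) = ∅ ∈ τ ✓.
  V = {[O=Q]}: π^{-1}(V) = {O, Q} ∈ τ ✓.
  V = {[P]}: π^{-1}(V) = {P} ∈ τ ✓.
  V = {[O=Q], [P]}: π^{-1}(V) = {O, P, Q} ∈ τ ✓.
Open sets in the quotient: τ_Q = {{}, {[O=Q]}, {[P]}, {[O=Q], [P]}} (4 elements).


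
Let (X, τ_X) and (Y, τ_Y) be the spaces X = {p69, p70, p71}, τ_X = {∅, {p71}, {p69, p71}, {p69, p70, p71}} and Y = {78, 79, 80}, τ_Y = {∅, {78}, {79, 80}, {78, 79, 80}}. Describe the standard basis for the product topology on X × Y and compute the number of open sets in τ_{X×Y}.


Basis B = {∅ × ∅, {p71} × {78}, {p69, p71} × {78}, {p71} × {79, 80}, {p69, p70, p71} × {78}, {p71} × {78, 79, 80}, {p69, p71} × {79, 80}, {p69, p71} × {78, 79, 80}, {p69, p70, p71} × {79, 80}, {p69, p70, p71} × {78, 79, 80}}; |τ_{X×Y}| = 16.

Enumerate products U × V with U ∈ τ_X, V ∈ τ_Y (deduplicated):
  ∅ × ∅ = {} (∅)
  {p71} × {78} = {(p71,78)}
  {p69, p71} × {78} = {(p69,78), (p71,78)}
  {p71} × {79, 80} = {(p71,79), (p71,80)}
  {p69, p70, p71} × {78} = {(p69,78), (p70,78), (p71,78)}
  {p71} × {78, 79, 80} = {(p71,78), (p71,79), (p71,80)}
  {p69, p71} × {79, 80} = {(p69,79), (p69,80), (p71,79), (p71,80)}
  {p69, p71} × {78, 79, 80} = {(p69,78), (p69,79), (p69,80), (p71,78), (p71,79), (p71,80)}
  {p69, p70, p71} × {79, 80} = {(p69,79), (p69,80), (p70,79), (p70,80), (p71,79), (p71,80)}
  {p69, p70, p71} × {78, 79, 80} = {(p69,78), (p69,79), (p69,80), (p70,78), (p70,79), (p70,80), (p71,78), (p71,79), (p71,80)}
These 10 distinct sets form the basis B.
Close under arbitrary unions to get τ_{X×Y}; counting gives |τ_{X×Y}| = 16.


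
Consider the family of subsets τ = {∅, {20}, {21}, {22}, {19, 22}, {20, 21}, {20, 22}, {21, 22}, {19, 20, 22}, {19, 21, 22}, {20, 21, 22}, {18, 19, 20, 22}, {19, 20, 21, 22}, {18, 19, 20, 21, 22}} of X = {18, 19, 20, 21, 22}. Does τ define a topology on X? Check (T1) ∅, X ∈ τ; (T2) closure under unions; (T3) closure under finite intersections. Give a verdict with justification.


τ IS a topology on X.

Axiom (T1): ∅ ∈ τ? Yes; X ∈ τ? Yes.
Axiom (T2/T3): check pairwise unions and intersections of members of τ.
All pairwise intersections and unions checked — each lies in τ. Therefore τ satisfies (T1), (T2), (T3): it IS a topology on X.


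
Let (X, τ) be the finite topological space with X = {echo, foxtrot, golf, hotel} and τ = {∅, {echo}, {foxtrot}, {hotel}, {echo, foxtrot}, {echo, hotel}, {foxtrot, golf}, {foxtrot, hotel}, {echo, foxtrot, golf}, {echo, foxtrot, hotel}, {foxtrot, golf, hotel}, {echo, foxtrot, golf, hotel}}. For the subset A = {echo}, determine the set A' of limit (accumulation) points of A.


A' = ∅

For each x ∈ X, list the open sets U ∈ τ with x ∈ U, then check whether U ∩ (A ∖ {x}) ≠ ∅ for every such U.
  x = echo: open {echo} ∋ x has {echo} ∩ (A ∖ {echo}) = ∅, so x is NOT a limit point.
  x = foxtrot: open {foxtrot} ∋ x has {foxtrot} ∩ (A ∖ {foxtrot}) = ∅, so x is NOT a limit point.
  x = golf: open {foxtrot, golf} ∋ x has {foxtrot, golf} ∩ (A ∖ {golf}) = ∅, so x is NOT a limit point.
  x = hotel: open {hotel} ∋ x has {hotel} ∩ (A ∖ {hotel}) = ∅, so x is NOT a limit point.
Collecting: A' = ∅.


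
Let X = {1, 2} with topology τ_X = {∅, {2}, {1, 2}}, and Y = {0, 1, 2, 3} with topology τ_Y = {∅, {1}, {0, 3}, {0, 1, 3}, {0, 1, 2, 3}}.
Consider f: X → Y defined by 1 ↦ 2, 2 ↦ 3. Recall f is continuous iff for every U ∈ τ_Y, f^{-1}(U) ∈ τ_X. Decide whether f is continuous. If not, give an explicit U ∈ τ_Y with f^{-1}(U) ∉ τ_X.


f IS continuous.

Compute f^{-1}(U) for each U ∈ τ_Y:
  U = ∅: f^{-1}(U) = ∅ ∈ τ_X ✓.
  U = {1}: f^{-1}(U) = ∅ ∈ τ_X ✓.
  U = {0, 3}: f^{-1}(U) = {2} ∈ τ_X ✓.
  U = {0, 1, 3}: f^{-1}(U) = {2} ∈ τ_X ✓.
  U = {0, 1, 2, 3}: f^{-1}(U) = {1, 2} ∈ τ_X ✓.
Every preimage lies in τ_X, so f IS continuous.
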